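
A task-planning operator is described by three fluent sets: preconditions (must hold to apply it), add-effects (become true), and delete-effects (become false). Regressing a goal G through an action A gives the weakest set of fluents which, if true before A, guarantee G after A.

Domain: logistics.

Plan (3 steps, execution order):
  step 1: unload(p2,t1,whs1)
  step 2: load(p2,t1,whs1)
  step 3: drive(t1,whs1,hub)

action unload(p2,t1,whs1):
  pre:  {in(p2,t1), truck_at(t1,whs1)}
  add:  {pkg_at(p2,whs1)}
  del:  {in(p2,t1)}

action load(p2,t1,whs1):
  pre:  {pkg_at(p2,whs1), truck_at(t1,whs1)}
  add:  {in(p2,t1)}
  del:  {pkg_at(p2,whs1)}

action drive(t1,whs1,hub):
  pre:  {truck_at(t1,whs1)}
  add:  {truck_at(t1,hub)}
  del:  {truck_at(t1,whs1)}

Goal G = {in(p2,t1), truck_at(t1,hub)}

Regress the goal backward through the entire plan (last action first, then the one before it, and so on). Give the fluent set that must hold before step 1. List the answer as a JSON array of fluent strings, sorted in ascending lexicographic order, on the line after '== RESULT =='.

Work backward from the goal:
  through step 3 (drive(t1,whs1,hub)): drop {truck_at(t1,hub)}, keep {in(p2,t1)}, require {truck_at(t1,whs1)}
    → {in(p2,t1), truck_at(t1,whs1)}
  through step 2 (load(p2,t1,whs1)): drop {in(p2,t1)}, keep {truck_at(t1,whs1)}, require {pkg_at(p2,whs1), truck_at(t1,whs1)}
    → {pkg_at(p2,whs1), truck_at(t1,whs1)}
  through step 1 (unload(p2,t1,whs1)): drop {pkg_at(p2,whs1)}, keep {truck_at(t1,whs1)}, require {in(p2,t1), truck_at(t1,whs1)}
    → {in(p2,t1), truck_at(t1,whs1)}

== RESULT ==
["in(p2,t1)", "truck_at(t1,whs1)"]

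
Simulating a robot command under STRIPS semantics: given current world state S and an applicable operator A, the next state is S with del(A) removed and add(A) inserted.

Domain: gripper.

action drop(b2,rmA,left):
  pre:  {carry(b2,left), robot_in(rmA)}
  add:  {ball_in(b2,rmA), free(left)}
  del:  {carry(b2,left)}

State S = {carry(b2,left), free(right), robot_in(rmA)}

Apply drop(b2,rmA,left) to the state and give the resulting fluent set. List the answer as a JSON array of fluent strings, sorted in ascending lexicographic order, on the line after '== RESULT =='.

Progress:
  pre ⊆ S: {carry(b2,left), robot_in(rmA)} ⊆ S  — applicable
  S \ del = {free(right), robot_in(rmA)}
  ∪ add   = {ball_in(b2,rmA), free(left), free(right), robot_in(rmA)}

== RESULT ==
["ball_in(b2,rmA)", "free(left)", "free(right)", "robot_in(rmA)"]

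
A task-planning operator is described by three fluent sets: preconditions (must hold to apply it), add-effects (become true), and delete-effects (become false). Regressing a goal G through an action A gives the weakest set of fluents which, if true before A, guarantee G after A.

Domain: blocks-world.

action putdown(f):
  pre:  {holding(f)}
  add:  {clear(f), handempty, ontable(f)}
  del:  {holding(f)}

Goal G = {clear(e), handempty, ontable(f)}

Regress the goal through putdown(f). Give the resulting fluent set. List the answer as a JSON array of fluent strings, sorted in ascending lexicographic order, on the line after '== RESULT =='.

Regress:
  G ∩ del = {}  (empty — regression defined)
  G \ add = {clear(e), handempty, ontable(f)} \ {clear(f), handempty, ontable(f)} = {clear(e)}
  ∪ pre   = {clear(e)} ∪ {holding(f)}
          = {clear(e), holding(f)}

== RESULT ==
["clear(e)", "holding(f)"]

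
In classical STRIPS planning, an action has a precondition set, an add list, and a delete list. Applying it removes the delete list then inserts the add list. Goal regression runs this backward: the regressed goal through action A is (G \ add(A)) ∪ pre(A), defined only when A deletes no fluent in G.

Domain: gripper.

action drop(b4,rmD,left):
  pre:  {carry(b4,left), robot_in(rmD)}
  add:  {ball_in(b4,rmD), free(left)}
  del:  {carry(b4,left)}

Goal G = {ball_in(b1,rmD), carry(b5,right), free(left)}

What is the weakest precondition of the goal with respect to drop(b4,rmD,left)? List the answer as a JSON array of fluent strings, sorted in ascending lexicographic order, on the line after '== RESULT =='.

Regress:
  G ∩ del = {}  (empty — regression defined)
  G \ add = {ball_in(b1,rmD), carry(b5,right), free(left)} \ {ball_in(b4,rmD), free(left)} = {ball_in(b1,rmD), carry(b5,right)}
  ∪ pre   = {ball_in(b1,rmD), carry(b5,right)} ∪ {carry(b4,left), robot_in(rmD)}
          = {ball_in(b1,rmD), carry(b4,left), carry(b5,right), robot_in(rmD)}

== RESULT ==
["ball_in(b1,rmD)", "carry(b4,left)", "carry(b5,right)", "robot_in(rmD)"]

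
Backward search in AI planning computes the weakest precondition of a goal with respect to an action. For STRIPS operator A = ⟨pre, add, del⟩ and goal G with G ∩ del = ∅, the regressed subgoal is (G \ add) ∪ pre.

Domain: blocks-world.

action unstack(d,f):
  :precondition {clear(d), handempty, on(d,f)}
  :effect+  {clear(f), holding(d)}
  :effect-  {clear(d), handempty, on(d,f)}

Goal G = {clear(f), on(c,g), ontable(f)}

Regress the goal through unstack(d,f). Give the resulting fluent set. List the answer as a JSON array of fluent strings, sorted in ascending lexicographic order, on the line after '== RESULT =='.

Regress:
  G ∩ del = {}  (empty — regression defined)
  G \ add = {clear(f), on(c,g), ontable(f)} \ {clear(f), holding(d)} = {on(c,g), ontable(f)}
  ∪ pre   = {on(c,g), ontable(f)} ∪ {clear(d), handempty, on(d,f)}
          = {clear(d), handempty, on(c,g), on(d,f), ontable(f)}

== RESULT ==
["clear(d)", "handempty", "on(c,g)", "on(d,f)", "ontable(f)"]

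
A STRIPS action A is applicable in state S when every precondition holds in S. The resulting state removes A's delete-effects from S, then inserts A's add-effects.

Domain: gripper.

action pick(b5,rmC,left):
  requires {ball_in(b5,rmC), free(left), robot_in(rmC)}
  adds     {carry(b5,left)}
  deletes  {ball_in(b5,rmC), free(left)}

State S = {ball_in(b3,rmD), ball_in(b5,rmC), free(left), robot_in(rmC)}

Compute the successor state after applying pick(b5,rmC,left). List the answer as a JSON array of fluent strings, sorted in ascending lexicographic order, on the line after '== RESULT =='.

Progress:
  pre ⊆ S: {ball_in(b5,rmC), free(left), robot_in(rmC)} ⊆ S  — applicable
  S \ del = {ball_in(b3,rmD), robot_in(rmC)}
  ∪ add   = {ball_in(b3,rmD), carry(b5,left), robot_in(rmC)}

== RESULT ==
["ball_in(b3,rmD)", "carry(b5,left)", "robot_in(rmC)"]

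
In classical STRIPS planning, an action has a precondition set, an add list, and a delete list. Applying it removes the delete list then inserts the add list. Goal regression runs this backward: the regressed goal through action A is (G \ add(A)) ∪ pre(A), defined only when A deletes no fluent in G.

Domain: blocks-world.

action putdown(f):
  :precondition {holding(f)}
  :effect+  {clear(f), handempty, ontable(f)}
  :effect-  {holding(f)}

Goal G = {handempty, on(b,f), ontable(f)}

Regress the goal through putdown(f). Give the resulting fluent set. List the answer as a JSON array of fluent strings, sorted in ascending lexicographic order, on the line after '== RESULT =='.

Compute (G \ add) ∪ pre:
  G ∩ del = {}  (empty — regression defined)
  G \ add = {handempty, on(b,f), ontable(f)} \ {clear(f), handempty, ontable(f)} = {on(b,f)}
  ∪ pre   = {on(b,f)} ∪ {holding(f)}
          = {holding(f), on(b,f)}

== RESULT ==
["holding(f)", "on(b,f)"]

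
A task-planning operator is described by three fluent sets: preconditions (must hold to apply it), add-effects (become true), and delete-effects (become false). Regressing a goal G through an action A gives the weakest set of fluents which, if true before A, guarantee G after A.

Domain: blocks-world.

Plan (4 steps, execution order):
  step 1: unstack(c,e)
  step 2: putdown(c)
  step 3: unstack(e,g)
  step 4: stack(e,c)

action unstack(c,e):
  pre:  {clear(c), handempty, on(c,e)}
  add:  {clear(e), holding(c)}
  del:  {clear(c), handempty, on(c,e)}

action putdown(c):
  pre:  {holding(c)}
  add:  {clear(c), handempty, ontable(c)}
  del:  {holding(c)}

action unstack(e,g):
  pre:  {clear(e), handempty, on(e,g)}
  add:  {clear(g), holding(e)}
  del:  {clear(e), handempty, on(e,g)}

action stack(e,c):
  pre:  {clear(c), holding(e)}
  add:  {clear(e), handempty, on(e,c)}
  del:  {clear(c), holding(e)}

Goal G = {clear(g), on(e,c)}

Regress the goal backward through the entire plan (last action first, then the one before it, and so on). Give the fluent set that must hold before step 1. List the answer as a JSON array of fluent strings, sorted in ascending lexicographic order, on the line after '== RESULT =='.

Work backward from the goal:
  through step 4 (stack(e,c)): drop {on(e,c)}, keep {clear(g)}, require {clear(c), holding(e)}
    → {clear(c), clear(g), holding(e)}
  through step 3 (unstack(e,g)): drop {clear(g), holding(e)}, keep {clear(c)}, require {clear(e), handempty, on(e,g)}
    → {clear(c), clear(e), handempty, on(e,g)}
  through step 2 (putdown(c)): drop {clear(c), handempty}, keep {clear(e), on(e,g)}, require {holding(c)}
    → {clear(e), holding(c), on(e,g)}
  through step 1 (unstack(c,e)): drop {clear(e), holding(c)}, keep {on(e,g)}, require {clear(c), handempty, on(c,e)}
    → {clear(c), handempty, on(c,e), on(e,g)}

== RESULT ==
["clear(c)", "handempty", "on(c,e)", "on(e,g)"]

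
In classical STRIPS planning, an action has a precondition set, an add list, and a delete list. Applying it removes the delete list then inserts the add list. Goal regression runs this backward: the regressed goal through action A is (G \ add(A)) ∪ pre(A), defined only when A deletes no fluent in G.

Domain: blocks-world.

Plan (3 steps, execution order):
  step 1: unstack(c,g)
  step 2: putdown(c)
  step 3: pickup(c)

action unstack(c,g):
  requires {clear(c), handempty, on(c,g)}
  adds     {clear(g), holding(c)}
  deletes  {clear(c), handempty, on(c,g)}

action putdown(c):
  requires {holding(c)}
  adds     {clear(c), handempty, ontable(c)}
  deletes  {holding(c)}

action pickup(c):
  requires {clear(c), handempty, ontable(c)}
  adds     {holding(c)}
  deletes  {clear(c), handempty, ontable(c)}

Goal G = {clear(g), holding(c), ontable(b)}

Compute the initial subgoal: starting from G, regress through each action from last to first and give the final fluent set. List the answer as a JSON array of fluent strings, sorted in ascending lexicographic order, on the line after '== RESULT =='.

Work backward from the goal:
  through step 3 (pickup(c)): drop {holding(c)}, keep {clear(g), ontable(b)}, require {clear(c), handempty, ontable(c)}
    → {clear(c), clear(g), handempty, ontable(b), ontable(c)}
  through step 2 (putdown(c)): drop {clear(c), handempty, ontable(c)}, keep {clear(g), ontable(b)}, require {holding(c)}
    → {clear(g), holding(c), ontable(b)}
  through step 1 (unstack(c,g)): drop {clear(g), holding(c)}, keep {ontable(b)}, require {clear(c), handempty, on(c,g)}
    → {clear(c), handempty, on(c,g), ontable(b)}

== RESULT ==
["clear(c)", "handempty", "on(c,g)", "ontable(b)"]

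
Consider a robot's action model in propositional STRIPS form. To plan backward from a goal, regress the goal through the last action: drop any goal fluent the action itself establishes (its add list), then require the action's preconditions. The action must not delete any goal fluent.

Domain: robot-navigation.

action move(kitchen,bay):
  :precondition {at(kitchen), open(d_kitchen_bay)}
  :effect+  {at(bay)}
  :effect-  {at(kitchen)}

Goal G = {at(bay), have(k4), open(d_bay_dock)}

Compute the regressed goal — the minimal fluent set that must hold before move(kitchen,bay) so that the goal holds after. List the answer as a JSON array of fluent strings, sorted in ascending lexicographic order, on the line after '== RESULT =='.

Compute (G \ add) ∪ pre:
  G ∩ del = {}  (empty — regression defined)
  G \ add = {at(bay), have(k4), open(d_bay_dock)} \ {at(bay)} = {have(k4), open(d_bay_dock)}
  ∪ pre   = {have(k4), open(d_bay_dock)} ∪ {at(kitchen), open(d_kitchen_bay)}
          = {at(kitchen), have(k4), open(d_bay_dock), open(d_kitchen_bay)}

== RESULT ==
["at(kitchen)", "have(k4)", "open(d_bay_dock)", "open(d_kitchen_bay)"]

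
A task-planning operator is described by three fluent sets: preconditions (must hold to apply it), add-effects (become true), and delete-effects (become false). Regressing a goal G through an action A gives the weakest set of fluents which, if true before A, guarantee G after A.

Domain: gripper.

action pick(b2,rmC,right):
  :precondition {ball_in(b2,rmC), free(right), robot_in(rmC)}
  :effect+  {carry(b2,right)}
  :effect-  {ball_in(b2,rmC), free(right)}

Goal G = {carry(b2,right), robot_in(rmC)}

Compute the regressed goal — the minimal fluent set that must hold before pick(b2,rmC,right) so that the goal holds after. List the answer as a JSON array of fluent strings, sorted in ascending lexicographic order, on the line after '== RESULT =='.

Compute (G \ add) ∪ pre:
  G ∩ del = {}  (empty — regression defined)
  G \ add = {carry(b2,right), robot_in(rmC)} \ {carry(b2,right)} = {robot_in(rmC)}
  ∪ pre   = {robot_in(rmC)} ∪ {ball_in(b2,rmC), free(right), robot_in(rmC)}
          = {ball_in(b2,rmC), free(right), robot_in(rmC)}

== RESULT ==
["ball_in(b2,rmC)", "free(right)", "robot_in(rmC)"]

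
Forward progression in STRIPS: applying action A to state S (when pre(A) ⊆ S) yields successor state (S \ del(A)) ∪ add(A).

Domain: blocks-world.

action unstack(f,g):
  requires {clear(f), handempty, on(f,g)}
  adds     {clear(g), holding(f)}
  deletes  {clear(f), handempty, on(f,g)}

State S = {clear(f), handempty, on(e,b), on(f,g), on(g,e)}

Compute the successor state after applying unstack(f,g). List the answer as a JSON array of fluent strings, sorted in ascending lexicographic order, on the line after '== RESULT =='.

Progress:
  pre ⊆ S: {clear(f), handempty, on(f,g)} ⊆ S  — applicable
  S \ del = {on(e,b), on(g,e)}
  ∪ add   = {clear(g), holding(f), on(e,b), on(g,e)}

== RESULT ==
["clear(g)", "holding(f)", "on(e,b)", "on(g,e)"]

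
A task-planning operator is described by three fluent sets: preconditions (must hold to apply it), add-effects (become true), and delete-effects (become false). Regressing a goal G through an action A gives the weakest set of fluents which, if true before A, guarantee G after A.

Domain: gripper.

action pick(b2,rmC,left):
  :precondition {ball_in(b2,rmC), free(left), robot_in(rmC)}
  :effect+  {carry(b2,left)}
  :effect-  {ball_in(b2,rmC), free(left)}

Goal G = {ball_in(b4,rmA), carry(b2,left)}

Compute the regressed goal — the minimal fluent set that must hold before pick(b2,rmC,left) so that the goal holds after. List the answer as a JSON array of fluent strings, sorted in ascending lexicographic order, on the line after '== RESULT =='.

Compute (G \ add) ∪ pre:
  G ∩ del = {}  (empty — regression defined)
  G \ add = {ball_in(b4,rmA), carry(b2,left)} \ {carry(b2,left)} = {ball_in(b4,rmA)}
  ∪ pre   = {ball_in(b4,rmA)} ∪ {ball_in(b2,rmC), free(left), robot_in(rmC)}
          = {ball_in(b2,rmC), ball_in(b4,rmA), free(left), robot_in(rmC)}

== RESULT ==
["ball_in(b2,rmC)", "ball_in(b4,rmA)", "free(left)", "robot_in(rmC)"]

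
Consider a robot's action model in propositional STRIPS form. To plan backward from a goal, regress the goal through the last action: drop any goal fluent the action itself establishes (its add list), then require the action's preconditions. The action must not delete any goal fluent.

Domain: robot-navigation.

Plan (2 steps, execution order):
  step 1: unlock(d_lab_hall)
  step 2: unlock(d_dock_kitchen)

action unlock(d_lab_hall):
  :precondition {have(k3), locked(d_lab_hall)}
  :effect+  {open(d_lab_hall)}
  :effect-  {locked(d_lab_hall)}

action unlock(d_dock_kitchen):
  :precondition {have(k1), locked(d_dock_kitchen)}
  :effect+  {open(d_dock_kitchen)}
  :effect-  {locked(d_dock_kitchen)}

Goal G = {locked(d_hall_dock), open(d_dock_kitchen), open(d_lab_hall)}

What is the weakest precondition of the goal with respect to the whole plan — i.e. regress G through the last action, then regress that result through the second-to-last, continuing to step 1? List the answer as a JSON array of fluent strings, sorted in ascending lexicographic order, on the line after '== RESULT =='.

Work backward from the goal:
  through step 2 (unlock(d_dock_kitchen)): drop {open(d_dock_kitchen)}, keep {locked(d_hall_dock), open(d_lab_hall)}, require {have(k1), locked(d_dock_kitchen)}
    → {have(k1), locked(d_dock_kitchen), locked(d_hall_dock), open(d_lab_hall)}
  through step 1 (unlock(d_lab_hall)): drop {open(d_lab_hall)}, keep {have(k1), locked(d_dock_kitchen), locked(d_hall_dock)}, require {have(k3), locked(d_lab_hall)}
    → {have(k1), have(k3), locked(d_dock_kitchen), locked(d_hall_dock), locked(d_lab_hall)}

== RESULT ==
["have(k1)", "have(k3)", "locked(d_dock_kitchen)", "locked(d_hall_dock)", "locked(d_lab_hall)"]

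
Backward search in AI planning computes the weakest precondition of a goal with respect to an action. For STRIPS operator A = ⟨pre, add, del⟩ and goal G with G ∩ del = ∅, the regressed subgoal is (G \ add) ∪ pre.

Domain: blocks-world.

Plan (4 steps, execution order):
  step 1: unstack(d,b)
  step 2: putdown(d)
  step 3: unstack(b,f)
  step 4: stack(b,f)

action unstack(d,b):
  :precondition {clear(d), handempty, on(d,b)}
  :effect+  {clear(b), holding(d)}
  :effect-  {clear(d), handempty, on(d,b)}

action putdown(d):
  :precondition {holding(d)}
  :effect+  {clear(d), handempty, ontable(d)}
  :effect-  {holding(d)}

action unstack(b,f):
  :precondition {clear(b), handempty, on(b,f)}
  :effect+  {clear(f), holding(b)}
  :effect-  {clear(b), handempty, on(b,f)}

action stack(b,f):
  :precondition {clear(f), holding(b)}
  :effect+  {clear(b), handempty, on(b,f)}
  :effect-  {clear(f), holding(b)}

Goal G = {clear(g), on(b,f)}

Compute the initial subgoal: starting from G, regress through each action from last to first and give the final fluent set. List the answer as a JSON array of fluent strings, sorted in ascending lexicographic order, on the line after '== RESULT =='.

Regress step by step:
  through step 4 (stack(b,f)): drop {on(b,f)}, keep {clear(g)}, require {clear(f), holding(b)}
    → {clear(f), clear(g), holding(b)}
  through step 3 (unstack(b,f)): drop {clear(f), holding(b)}, keep {clear(g)}, require {clear(b), handempty, on(b,f)}
    → {clear(b), clear(g), handempty, on(b,f)}
  through step 2 (putdown(d)): drop {handempty}, keep {clear(b), clear(g), on(b,f)}, require {holding(d)}
    → {clear(b), clear(g), holding(d), on(b,f)}
  through step 1 (unstack(d,b)): drop {clear(b), holding(d)}, keep {clear(g), on(b,f)}, require {clear(d), handempty, on(d,b)}
    → {clear(d), clear(g), handempty, on(b,f), on(d,b)}

== RESULT ==
["clear(d)", "clear(g)", "handempty", "on(b,f)", "on(d,b)"]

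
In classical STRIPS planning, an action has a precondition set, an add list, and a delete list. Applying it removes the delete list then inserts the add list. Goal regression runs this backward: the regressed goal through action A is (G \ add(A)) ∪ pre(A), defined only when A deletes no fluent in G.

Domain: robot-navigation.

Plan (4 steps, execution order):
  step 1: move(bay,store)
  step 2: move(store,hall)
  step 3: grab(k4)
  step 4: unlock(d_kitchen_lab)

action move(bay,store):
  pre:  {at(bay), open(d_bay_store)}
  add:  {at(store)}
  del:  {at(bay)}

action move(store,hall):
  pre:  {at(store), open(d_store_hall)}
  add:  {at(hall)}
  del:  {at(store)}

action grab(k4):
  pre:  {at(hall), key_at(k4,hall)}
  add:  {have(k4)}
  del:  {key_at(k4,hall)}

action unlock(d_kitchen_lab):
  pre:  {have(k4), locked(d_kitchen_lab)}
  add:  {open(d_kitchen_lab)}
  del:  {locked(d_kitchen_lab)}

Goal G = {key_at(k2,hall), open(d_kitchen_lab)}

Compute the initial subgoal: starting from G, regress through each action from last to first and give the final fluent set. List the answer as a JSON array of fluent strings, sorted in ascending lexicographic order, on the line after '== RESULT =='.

Work backward from the goal:
  through step 4 (unlock(d_kitchen_lab)): drop {open(d_kitchen_lab)}, keep {key_at(k2,hall)}, require {have(k4), locked(d_kitchen_lab)}
    → {have(k4), key_at(k2,hall), locked(d_kitchen_lab)}
  through step 3 (grab(k4)): drop {have(k4)}, keep {key_at(k2,hall), locked(d_kitchen_lab)}, require {at(hall), key_at(k4,hall)}
    → {at(hall), key_at(k2,hall), key_at(k4,hall), locked(d_kitchen_lab)}
  through step 2 (move(store,hall)): drop {at(hall)}, keep {key_at(k2,hall), key_at(k4,hall), locked(d_kitchen_lab)}, require {at(store), open(d_store_hall)}
    → {at(store), key_at(k2,hall), key_at(k4,hall), locked(d_kitchen_lab), open(d_store_hall)}
  through step 1 (move(bay,store)): drop {at(store)}, keep {key_at(k2,hall), key_at(k4,hall), locked(d_kitchen_lab), open(d_store_hall)}, require {at(bay), open(d_bay_store)}
    → {at(bay), key_at(k2,hall), key_at(k4,hall), locked(d_kitchen_lab), open(d_bay_store), open(d_store_hall)}

== RESULT ==
["at(bay)", "key_at(k2,hall)", "key_at(k4,hall)", "locked(d_kitchen_lab)", "open(d_bay_store)", "open(d_store_hall)"]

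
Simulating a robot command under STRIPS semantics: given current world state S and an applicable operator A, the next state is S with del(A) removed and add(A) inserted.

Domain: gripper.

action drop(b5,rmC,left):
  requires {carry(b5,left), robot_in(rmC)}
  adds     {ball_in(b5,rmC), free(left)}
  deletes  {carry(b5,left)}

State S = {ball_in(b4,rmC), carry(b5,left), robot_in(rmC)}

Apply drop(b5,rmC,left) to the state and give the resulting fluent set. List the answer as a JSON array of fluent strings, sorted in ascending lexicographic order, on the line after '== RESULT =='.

Compute (S \ del) ∪ add:
  pre ⊆ S: {carry(b5,left), robot_in(rmC)} ⊆ S  — applicable
  S \ del = {ball_in(b4,rmC), robot_in(rmC)}
  ∪ add   = {ball_in(b4,rmC), ball_in(b5,rmC), free(left), robot_in(rmC)}

== RESULT ==
["ball_in(b4,rmC)", "ball_in(b5,rmC)", "free(left)", "robot_in(rmC)"]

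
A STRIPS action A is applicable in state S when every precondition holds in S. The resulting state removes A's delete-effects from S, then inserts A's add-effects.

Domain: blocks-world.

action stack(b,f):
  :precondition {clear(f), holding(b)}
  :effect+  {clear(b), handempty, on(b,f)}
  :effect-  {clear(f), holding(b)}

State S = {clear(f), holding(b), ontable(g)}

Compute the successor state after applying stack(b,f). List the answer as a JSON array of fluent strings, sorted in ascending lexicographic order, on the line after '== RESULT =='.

Compute (S \ del) ∪ add:
  pre ⊆ S: {clear(f), holding(b)} ⊆ S  — applicable
  S \ del = {ontable(g)}
  ∪ add   = {clear(b), handempty, on(b,f), ontable(g)}

== RESULT ==
["clear(b)", "handempty", "on(b,f)", "ontable(g)"]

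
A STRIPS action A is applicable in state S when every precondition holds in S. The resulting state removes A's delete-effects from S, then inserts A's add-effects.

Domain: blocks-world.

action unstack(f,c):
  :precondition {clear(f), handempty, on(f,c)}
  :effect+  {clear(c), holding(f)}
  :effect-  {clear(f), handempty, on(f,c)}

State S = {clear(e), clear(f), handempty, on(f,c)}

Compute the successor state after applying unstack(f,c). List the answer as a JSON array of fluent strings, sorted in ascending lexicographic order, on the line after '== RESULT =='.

Compute (S \ del) ∪ add:
  pre ⊆ S: {clear(f), handempty, on(f,c)} ⊆ S  — applicable
  S \ del = {clear(e)}
  ∪ add   = {clear(c), clear(e), holding(f)}

== RESULT ==
["clear(c)", "clear(e)", "holding(f)"]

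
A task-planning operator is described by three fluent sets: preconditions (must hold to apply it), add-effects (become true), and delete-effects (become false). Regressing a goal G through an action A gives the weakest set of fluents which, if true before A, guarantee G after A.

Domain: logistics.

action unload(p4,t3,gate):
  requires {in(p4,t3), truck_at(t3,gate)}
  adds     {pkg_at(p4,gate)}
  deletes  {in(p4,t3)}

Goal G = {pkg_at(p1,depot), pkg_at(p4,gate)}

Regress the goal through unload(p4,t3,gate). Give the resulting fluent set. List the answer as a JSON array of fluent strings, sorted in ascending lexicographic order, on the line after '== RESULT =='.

Compute (G \ add) ∪ pre:
  G ∩ del = {}  (empty — regression defined)
  G \ add = {pkg_at(p1,depot), pkg_at(p4,gate)} \ {pkg_at(p4,gate)} = {pkg_at(p1,depot)}
  ∪ pre   = {pkg_at(p1,depot)} ∪ {in(p4,t3), truck_at(t3,gate)}
          = {in(p4,t3), pkg_at(p1,depot), truck_at(t3,gate)}

== RESULT ==
["in(p4,t3)", "pkg_at(p1,depot)", "truck_at(t3,gate)"]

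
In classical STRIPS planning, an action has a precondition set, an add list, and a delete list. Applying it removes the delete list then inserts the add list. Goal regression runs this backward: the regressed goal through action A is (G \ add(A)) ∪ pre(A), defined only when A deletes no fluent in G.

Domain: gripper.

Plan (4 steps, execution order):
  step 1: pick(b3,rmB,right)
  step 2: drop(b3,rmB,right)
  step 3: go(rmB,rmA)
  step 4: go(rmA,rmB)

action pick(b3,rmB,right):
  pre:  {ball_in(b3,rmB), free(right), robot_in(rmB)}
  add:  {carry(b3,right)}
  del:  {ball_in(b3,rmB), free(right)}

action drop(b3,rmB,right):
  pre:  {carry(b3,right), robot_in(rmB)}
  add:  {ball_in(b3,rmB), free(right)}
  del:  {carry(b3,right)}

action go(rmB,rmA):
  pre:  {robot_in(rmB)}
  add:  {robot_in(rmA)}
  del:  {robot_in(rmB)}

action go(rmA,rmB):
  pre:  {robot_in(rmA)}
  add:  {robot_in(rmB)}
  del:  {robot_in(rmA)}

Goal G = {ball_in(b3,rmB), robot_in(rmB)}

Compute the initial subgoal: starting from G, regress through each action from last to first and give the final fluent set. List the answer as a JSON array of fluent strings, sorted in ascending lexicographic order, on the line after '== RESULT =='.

Work backward from the goal:
  through step 4 (go(rmA,rmB)): drop {robot_in(rmB)}, keep {ball_in(b3,rmB)}, require {robot_in(rmA)}
    → {ball_in(b3,rmB), robot_in(rmA)}
  through step 3 (go(rmB,rmA)): drop {robot_in(rmA)}, keep {ball_in(b3,rmB)}, require {robot_in(rmB)}
    → {ball_in(b3,rmB), robot_in(rmB)}
  through step 2 (drop(b3,rmB,right)): drop {ball_in(b3,rmB)}, keep {robot_in(rmB)}, require {carry(b3,right), robot_in(rmB)}
    → {carry(b3,right), robot_in(rmB)}
  through step 1 (pick(b3,rmB,right)): drop {carry(b3,right)}, keep {robot_in(rmB)}, require {ball_in(b3,rmB), free(right), robot_in(rmB)}
    → {ball_in(b3,rmB), free(right), robot_in(rmB)}

== RESULT ==
["ball_in(b3,rmB)", "free(right)", "robot_in(rmB)"]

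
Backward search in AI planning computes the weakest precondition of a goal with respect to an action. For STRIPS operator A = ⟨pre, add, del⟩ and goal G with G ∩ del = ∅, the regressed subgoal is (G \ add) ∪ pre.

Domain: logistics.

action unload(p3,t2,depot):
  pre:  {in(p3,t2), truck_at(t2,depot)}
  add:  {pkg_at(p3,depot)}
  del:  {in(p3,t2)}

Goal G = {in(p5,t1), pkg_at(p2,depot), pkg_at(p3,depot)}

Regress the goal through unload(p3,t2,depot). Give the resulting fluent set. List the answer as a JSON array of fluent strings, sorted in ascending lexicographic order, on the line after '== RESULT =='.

Regress:
  G ∩ del = {}  (empty — regression defined)
  G \ add = {in(p5,t1), pkg_at(p2,depot), pkg_at(p3,depot)} \ {pkg_at(p3,depot)} = {in(p5,t1), pkg_at(p2,depot)}
  ∪ pre   = {in(p5,t1), pkg_at(p2,depot)} ∪ {in(p3,t2), truck_at(t2,depot)}
          = {in(p3,t2), in(p5,t1), pkg_at(p2,depot), truck_at(t2,depot)}

== RESULT ==
["in(p3,t2)", "in(p5,t1)", "pkg_at(p2,depot)", "truck_at(t2,depot)"]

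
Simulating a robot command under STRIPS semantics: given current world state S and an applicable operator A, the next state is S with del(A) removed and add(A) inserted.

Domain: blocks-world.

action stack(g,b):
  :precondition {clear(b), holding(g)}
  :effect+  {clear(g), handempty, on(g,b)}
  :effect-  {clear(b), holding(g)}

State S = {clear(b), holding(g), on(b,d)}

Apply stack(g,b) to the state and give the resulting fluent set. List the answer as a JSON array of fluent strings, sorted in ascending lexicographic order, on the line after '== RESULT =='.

Compute (S \ del) ∪ add:
  pre ⊆ S: {clear(b), holding(g)} ⊆ S  — applicable
  S \ del = {on(b,d)}
  ∪ add   = {clear(g), handempty, on(b,d), on(g,b)}

== RESULT ==
["clear(g)", "handempty", "on(b,d)", "on(g,b)"]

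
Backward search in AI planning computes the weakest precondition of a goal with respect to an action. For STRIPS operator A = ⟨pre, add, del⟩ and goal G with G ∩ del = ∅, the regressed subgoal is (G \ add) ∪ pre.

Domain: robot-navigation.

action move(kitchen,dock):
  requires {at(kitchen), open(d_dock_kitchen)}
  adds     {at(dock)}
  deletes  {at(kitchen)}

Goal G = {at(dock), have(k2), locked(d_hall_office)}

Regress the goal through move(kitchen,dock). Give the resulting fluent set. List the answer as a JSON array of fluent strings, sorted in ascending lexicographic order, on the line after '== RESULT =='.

Regress:
  G ∩ del = {}  (empty — regression defined)
  G \ add = {at(dock), have(k2), locked(d_hall_office)} \ {at(dock)} = {have(k2), locked(d_hall_office)}
  ∪ pre   = {have(k2), locked(d_hall_office)} ∪ {at(kitchen), open(d_dock_kitchen)}
          = {at(kitchen), have(k2), locked(d_hall_office), open(d_dock_kitchen)}

== RESULT ==
["at(kitchen)", "have(k2)", "locked(d_hall_office)", "open(d_dock_kitchen)"]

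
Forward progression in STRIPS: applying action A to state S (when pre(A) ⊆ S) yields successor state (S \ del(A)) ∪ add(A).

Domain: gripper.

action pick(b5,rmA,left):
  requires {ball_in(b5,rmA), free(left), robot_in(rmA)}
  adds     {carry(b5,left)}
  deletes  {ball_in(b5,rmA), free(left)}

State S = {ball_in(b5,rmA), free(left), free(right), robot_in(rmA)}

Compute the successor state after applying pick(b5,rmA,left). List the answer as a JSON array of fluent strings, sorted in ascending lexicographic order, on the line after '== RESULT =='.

Progress:
  pre ⊆ S: {ball_in(b5,rmA), free(left), robot_in(rmA)} ⊆ S  — applicable
  S \ del = {free(right), robot_in(rmA)}
  ∪ add   = {carry(b5,left), free(right), robot_in(rmA)}

== RESULT ==
["carry(b5,left)", "free(right)", "robot_in(rmA)"]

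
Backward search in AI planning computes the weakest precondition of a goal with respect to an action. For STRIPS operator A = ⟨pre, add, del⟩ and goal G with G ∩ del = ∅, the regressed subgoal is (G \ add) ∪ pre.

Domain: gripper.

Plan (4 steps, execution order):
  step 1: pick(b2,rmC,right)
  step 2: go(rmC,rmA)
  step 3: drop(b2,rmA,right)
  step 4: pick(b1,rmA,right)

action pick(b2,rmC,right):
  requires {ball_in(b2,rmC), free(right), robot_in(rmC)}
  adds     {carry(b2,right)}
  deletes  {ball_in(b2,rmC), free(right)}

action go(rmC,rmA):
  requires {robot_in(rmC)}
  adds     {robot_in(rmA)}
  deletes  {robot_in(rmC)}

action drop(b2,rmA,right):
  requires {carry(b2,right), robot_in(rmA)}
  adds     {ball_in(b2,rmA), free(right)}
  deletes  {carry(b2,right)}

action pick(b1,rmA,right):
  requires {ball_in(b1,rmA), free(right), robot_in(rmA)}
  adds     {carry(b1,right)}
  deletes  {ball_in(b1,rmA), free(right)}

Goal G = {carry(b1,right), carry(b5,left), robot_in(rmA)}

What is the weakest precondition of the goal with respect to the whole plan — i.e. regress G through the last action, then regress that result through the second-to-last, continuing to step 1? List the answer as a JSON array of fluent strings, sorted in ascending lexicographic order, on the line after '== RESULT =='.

Work backward from the goal:
  through step 4 (pick(b1,rmA,right)): drop {carry(b1,right)}, keep {carry(b5,left), robot_in(rmA)}, require {ball_in(b1,rmA), free(right), robot_in(rmA)}
    → {ball_in(b1,rmA), carry(b5,left), free(right), robot_in(rmA)}
  through step 3 (drop(b2,rmA,right)): drop {free(right)}, keep {ball_in(b1,rmA), carry(b5,left), robot_in(rmA)}, require {carry(b2,right), robot_in(rmA)}
    → {ball_in(b1,rmA), carry(b2,right), carry(b5,left), robot_in(rmA)}
  through step 2 (go(rmC,rmA)): drop {robot_in(rmA)}, keep {ball_in(b1,rmA), carry(b2,right), carry(b5,left)}, require {robot_in(rmC)}
    → {ball_in(b1,rmA), carry(b2,right), carry(b5,left), robot_in(rmC)}
  through step 1 (pick(b2,rmC,right)): drop {carry(b2,right)}, keep {ball_in(b1,rmA), carry(b5,left), robot_in(rmC)}, require {ball_in(b2,rmC), free(right), robot_in(rmC)}
    → {ball_in(b1,rmA), ball_in(b2,rmC), carry(b5,left), free(right), robot_in(rmC)}

== RESULT ==
["ball_in(b1,rmA)", "ball_in(b2,rmC)", "carry(b5,left)", "free(right)", "robot_in(rmC)"]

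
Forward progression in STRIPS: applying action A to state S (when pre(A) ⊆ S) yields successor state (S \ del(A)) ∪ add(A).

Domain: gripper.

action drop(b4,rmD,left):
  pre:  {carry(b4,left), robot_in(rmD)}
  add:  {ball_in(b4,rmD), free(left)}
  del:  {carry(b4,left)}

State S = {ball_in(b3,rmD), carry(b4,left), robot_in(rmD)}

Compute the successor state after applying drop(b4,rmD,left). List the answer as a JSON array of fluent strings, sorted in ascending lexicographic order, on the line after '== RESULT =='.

Progress:
  pre ⊆ S: {carry(b4,left), robot_in(rmD)} ⊆ S  — applicable
  S \ del = {ball_in(b3,rmD), robot_in(rmD)}
  ∪ add   = {ball_in(b3,rmD), ball_in(b4,rmD), free(left), robot_in(rmD)}

== RESULT ==
["ball_in(b3,rmD)", "ball_in(b4,rmD)", "free(left)", "robot_in(rmD)"]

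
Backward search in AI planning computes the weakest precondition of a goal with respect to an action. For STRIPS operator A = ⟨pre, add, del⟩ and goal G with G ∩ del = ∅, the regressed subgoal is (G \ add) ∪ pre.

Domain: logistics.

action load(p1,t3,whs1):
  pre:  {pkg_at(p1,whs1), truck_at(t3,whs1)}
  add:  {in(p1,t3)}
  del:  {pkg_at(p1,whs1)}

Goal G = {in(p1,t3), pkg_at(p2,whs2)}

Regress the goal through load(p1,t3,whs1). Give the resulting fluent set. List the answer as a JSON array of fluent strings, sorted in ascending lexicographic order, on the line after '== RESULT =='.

Compute (G \ add) ∪ pre:
  G ∩ del = {}  (empty — regression defined)
  G \ add = {in(p1,t3), pkg_at(p2,whs2)} \ {in(p1,t3)} = {pkg_at(p2,whs2)}
  ∪ pre   = {pkg_at(p2,whs2)} ∪ {pkg_at(p1,whs1), truck_at(t3,whs1)}
          = {pkg_at(p1,whs1), pkg_at(p2,whs2), truck_at(t3,whs1)}

== RESULT ==
["pkg_at(p1,whs1)", "pkg_at(p2,whs2)", "truck_at(t3,whs1)"]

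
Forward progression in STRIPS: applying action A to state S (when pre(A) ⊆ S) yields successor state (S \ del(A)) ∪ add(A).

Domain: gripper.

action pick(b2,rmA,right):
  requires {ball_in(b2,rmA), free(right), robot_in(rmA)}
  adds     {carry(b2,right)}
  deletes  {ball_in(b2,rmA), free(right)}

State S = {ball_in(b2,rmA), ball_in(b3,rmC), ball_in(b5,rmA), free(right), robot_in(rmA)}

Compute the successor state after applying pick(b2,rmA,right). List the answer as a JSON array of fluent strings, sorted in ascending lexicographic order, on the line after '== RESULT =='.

Compute (S \ del) ∪ add:
  pre ⊆ S: {ball_in(b2,rmA), free(right), robot_in(rmA)} ⊆ S  — applicable
  S \ del = {ball_in(b3,rmC), ball_in(b5,rmA), robot_in(rmA)}
  ∪ add   = {ball_in(b3,rmC), ball_in(b5,rmA), carry(b2,right), robot_in(rmA)}

== RESULT ==
["ball_in(b3,rmC)", "ball_in(b5,rmA)", "carry(b2,right)", "robot_in(rmA)"]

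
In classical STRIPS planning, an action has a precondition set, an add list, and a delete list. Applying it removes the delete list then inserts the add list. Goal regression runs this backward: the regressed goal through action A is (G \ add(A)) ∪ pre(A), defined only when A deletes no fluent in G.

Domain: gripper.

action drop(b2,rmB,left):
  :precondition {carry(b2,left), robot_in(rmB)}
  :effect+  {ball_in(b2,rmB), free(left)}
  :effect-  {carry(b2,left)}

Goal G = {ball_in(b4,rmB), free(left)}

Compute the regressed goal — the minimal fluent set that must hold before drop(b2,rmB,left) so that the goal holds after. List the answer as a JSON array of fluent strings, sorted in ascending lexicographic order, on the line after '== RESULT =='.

Regress:
  G ∩ del = {}  (empty — regression defined)
  G \ add = {ball_in(b4,rmB), free(left)} \ {ball_in(b2,rmB), free(left)} = {ball_in(b4,rmB)}
  ∪ pre   = {ball_in(b4,rmB)} ∪ {carry(b2,left), robot_in(rmB)}
          = {ball_in(b4,rmB), carry(b2,left), robot_in(rmB)}

== RESULT ==
["ball_in(b4,rmB)", "carry(b2,left)", "robot_in(rmB)"]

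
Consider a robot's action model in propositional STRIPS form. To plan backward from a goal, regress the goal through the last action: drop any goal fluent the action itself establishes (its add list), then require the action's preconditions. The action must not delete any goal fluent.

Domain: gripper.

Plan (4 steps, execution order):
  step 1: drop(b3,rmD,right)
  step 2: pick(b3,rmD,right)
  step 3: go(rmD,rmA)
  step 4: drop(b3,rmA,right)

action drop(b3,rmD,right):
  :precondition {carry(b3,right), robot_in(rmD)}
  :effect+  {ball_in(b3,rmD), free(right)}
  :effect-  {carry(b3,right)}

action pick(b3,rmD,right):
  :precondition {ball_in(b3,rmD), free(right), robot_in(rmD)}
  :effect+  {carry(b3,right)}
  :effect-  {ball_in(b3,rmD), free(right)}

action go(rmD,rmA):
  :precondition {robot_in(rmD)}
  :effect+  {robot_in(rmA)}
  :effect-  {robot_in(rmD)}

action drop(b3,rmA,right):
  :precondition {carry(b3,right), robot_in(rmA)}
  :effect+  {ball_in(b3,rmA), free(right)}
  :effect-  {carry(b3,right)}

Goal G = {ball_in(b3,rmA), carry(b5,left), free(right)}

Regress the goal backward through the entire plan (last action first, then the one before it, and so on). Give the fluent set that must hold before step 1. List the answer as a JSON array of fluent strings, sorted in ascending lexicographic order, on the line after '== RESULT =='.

Regress step by step:
  through step 4 (drop(b3,rmA,right)): drop {ball_in(b3,rmA), free(right)}, keep {carry(b5,left)}, require {carry(b3,right), robot_in(rmA)}
    → {carry(b3,right), carry(b5,left), robot_in(rmA)}
  through step 3 (go(rmD,rmA)): drop {robot_in(rmA)}, keep {carry(b3,right), carry(b5,left)}, require {robot_in(rmD)}
    → {carry(b3,right), carry(b5,left), robot_in(rmD)}
  through step 2 (pick(b3,rmD,right)): drop {carry(b3,right)}, keep {carry(b5,left), robot_in(rmD)}, require {ball_in(b3,rmD), free(right), robot_in(rmD)}
    → {ball_in(b3,rmD), carry(b5,left), free(right), robot_in(rmD)}
  through step 1 (drop(b3,rmD,right)): drop {ball_in(b3,rmD), free(right)}, keep {carry(b5,left), robot_in(rmD)}, require {carry(b3,right), robot_in(rmD)}
    → {carry(b3,right), carry(b5,left), robot_in(rmD)}

== RESULT ==
["carry(b3,right)", "carry(b5,left)", "robot_in(rmD)"]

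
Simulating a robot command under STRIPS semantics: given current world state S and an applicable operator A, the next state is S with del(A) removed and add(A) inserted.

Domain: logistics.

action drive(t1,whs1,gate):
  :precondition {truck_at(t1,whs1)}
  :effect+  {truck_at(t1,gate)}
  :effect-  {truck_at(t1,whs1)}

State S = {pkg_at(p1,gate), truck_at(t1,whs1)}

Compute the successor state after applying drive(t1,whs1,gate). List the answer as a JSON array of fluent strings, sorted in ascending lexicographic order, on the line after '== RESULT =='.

Compute (S \ del) ∪ add:
  pre ⊆ S: {truck_at(t1,whs1)} ⊆ S  — applicable
  S \ del = {pkg_at(p1,gate)}
  ∪ add   = {pkg_at(p1,gate), truck_at(t1,gate)}

== RESULT ==
["pkg_at(p1,gate)", "truck_at(t1,gate)"]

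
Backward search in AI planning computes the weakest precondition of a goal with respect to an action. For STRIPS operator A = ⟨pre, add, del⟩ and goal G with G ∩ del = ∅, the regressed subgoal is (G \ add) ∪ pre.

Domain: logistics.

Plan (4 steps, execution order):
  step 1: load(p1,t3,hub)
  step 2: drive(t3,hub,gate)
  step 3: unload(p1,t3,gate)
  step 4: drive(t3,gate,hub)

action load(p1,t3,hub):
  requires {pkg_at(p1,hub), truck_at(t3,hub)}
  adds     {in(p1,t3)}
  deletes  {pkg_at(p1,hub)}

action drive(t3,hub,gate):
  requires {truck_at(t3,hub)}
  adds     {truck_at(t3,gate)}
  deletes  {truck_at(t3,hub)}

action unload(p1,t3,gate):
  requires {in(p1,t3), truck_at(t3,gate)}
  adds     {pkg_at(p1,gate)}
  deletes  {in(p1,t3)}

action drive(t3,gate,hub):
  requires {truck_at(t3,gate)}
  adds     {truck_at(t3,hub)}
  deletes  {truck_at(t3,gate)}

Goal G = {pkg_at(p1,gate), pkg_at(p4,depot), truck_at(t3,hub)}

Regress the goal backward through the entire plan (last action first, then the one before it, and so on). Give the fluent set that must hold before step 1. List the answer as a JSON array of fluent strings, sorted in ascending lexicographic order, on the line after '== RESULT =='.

Work backward from the goal:
  through step 4 (drive(t3,gate,hub)): drop {truck_at(t3,hub)}, keep {pkg_at(p1,gate), pkg_at(p4,depot)}, require {truck_at(t3,gate)}
    → {pkg_at(p1,gate), pkg_at(p4,depot), truck_at(t3,gate)}
  through step 3 (unload(p1,t3,gate)): drop {pkg_at(p1,gate)}, keep {pkg_at(p4,depot), truck_at(t3,gate)}, require {in(p1,t3), truck_at(t3,gate)}
    → {in(p1,t3), pkg_at(p4,depot), truck_at(t3,gate)}
  through step 2 (drive(t3,hub,gate)): drop {truck_at(t3,gate)}, keep {in(p1,t3), pkg_at(p4,depot)}, require {truck_at(t3,hub)}
    → {in(p1,t3), pkg_at(p4,depot), truck_at(t3,hub)}
  through step 1 (load(p1,t3,hub)): drop {in(p1,t3)}, keep {pkg_at(p4,depot), truck_at(t3,hub)}, require {pkg_at(p1,hub), truck_at(t3,hub)}
    → {pkg_at(p1,hub), pkg_at(p4,depot), truck_at(t3,hub)}

== RESULT ==
["pkg_at(p1,hub)", "pkg_at(p4,depot)", "truck_at(t3,hub)"]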